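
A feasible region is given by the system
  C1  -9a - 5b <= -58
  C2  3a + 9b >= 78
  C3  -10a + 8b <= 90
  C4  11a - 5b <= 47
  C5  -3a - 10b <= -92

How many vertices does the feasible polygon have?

4

Pairwise boundary intersections that survive every other constraint:
  (7/61, 695/61)
  (8/5, 218/25)
  (413/19, 730/19)
  (186/25, 871/125)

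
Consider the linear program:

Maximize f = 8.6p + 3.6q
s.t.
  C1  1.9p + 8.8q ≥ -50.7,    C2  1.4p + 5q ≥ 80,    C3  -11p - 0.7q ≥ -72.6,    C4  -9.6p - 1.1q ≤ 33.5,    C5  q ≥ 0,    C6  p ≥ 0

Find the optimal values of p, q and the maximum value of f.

p = 0, q = 726/7, maximum f = 13068/35

Extreme points and f = 8.6p + 3.6q:
  (15350/2701, 38918/2701) → f = 18638/185
  (0, 16) → f = 288/5
  (0, 726/7) → f = 13068/35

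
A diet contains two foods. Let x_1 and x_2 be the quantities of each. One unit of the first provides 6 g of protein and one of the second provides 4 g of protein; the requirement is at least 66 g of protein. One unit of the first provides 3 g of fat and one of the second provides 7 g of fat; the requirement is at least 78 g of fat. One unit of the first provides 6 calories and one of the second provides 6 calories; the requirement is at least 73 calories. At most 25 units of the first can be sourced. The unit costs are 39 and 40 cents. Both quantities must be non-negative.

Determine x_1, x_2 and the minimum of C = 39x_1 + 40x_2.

x_1 = 5, x_2 = 9, minimum C = 555

Extreme points and C = 39x_1 + 40x_2:
  (0, 33/2) → C = 660
  (5, 9) → C = 555
  (25, 3/7) → C = 6945/7
The feasible region is unbounded (it extends along (0, 1)), but C strictly increases along every unbounded feasible direction, so there is no improving ray and the minimum is attained at a vertex.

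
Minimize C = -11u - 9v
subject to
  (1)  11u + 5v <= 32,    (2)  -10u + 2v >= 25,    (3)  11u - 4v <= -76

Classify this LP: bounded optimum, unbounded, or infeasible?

unbounded

From the feasible point (-28/11, 12), moving in the direction (-5, 11) keeps every constraint satisfied while C decreases without bound.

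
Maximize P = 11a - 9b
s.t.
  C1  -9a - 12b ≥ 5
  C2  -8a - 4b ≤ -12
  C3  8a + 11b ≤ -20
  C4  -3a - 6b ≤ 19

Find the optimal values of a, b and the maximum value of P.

a = 89/15, b = -92/15, maximum P = 1807/15

Corner points and P = 11a - 9b:
  (53/14, -32/7) → P = 1159/14
  (37/9, -47/9) → P = 830/9
  (89/15, -92/15) → P = 1807/15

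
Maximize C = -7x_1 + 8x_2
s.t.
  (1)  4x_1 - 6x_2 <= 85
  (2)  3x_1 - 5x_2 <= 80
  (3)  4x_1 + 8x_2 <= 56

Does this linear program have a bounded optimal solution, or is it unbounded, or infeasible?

From the feasible point (-55/2, -65/2), moving in the direction (-5, -3) keeps every constraint satisfied while C increases without bound.

unbounded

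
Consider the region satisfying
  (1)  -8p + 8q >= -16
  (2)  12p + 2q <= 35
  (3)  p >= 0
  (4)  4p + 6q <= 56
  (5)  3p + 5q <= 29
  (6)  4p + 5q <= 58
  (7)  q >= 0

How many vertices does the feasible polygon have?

5

The feasible vertices (each the meet of two boundaries and inside every other half-plane) are:
  (39/14, 11/14)
  (2, 0)
  (13/6, 9/2)
  (0, 29/5)
  (0, 0)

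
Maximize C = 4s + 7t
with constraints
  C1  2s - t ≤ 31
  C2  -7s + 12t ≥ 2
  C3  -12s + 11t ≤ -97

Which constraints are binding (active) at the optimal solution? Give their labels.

Corner points and C = 4s + 7t:
  (22, 13) → C = 179
  (122/5, 89/5) → C = 1111/5
  (1186/67, 703/67) → C = 9665/67

The maximum is at (122/5, 89/5). Substituting into each constraint, equality holds for C1 and C3; the remaining constraints have slack.

C1 and C3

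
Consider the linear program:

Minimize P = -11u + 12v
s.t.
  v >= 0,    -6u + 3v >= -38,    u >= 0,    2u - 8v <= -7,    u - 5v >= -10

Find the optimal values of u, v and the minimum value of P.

u = 325/42, v = 59/21, minimum P = -2159/42

Feasible corners and P = -11u + 12v:
  (325/42, 59/21) → P = -2159/42
  (220/27, 98/27) → P = -1244/27
  (0, 7/8) → P = 21/2
  (0, 2) → P = 24

At the optimal vertex, -6u + 3v = -38 and 2u - 8v = -7.
Solving simultaneously gives u = 325/42, v = 59/21.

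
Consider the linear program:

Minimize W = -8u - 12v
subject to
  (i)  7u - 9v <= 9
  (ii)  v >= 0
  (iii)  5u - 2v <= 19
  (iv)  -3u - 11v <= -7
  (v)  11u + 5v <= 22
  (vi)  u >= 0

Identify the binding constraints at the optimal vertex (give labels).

Extreme points and W = -8u - 12v:
  (81/52, 11/52) → W = -15
  (243/134, 55/134) → W = -1302/67
  (0, 7/11) → W = -84/11
  (0, 22/5) → W = -264/5

The minimum is at (0, 22/5). Substituting into each constraint, equality holds for (v) and (vi); the remaining constraints have slack.

(v) and (vi)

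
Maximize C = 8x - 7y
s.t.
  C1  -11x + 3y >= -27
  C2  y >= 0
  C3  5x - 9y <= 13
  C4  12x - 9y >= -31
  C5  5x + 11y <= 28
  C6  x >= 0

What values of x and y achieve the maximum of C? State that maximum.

Corner points and C = 8x - 7y:
  (27/11, 0) → C = 216/11
  (381/136, 173/136) → C = 1837/136
  (0, 0) → C = 0
  (0, 28/11) → C = -196/11

At the optimal vertex, -11x + 3y = -27 and y = 0.
Solving simultaneously gives x = 27/11, y = 0.

x = 27/11, y = 0, maximum C = 216/11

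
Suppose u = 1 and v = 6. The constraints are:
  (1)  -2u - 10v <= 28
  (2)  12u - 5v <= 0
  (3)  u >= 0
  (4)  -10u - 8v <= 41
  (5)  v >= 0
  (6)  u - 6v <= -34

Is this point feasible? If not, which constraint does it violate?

(1): -62 ≤ 28 ✓
(2): -18 ≤ 0 ✓
(3): 1 ≥ 0 ✓
(4): -58 ≤ 41 ✓
(5): 6 ≥ 0 ✓
(6): -35 ≤ -34 ✓

feasible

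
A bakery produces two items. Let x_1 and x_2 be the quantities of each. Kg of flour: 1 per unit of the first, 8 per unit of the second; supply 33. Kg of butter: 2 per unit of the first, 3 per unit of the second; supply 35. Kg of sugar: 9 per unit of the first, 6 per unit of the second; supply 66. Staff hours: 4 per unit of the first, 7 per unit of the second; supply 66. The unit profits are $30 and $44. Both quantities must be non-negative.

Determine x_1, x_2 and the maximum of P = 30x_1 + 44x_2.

Vertices and P = 30x_1 + 44x_2:
  (0, 0) → P = 0
  (0, 33/8) → P = 363/2
  (22/3, 0) → P = 220
  (5, 7/2) → P = 304

The optimum lies where x_1 + 8x_2 = 33 and 9x_1 + 6x_2 = 66.
Solving simultaneously gives x_1 = 5, x_2 = 7/2.

x_1 = 5, x_2 = 7/2, maximum P = 304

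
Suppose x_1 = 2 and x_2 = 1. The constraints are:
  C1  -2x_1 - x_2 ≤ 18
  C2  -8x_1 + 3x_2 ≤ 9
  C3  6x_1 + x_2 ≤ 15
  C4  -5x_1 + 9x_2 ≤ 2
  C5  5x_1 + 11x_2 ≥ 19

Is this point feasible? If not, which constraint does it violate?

C1: -5 ≤ 18 ✓
C2: -13 ≤ 9 ✓
C3: 13 ≤ 15 ✓
C4: -1 ≤ 2 ✓
C5: 21 ≥ 19 ✓

feasible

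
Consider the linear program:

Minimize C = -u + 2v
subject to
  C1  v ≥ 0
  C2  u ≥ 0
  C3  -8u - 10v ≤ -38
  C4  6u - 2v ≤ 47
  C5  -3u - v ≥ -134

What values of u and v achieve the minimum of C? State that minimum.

u = 47/6, v = 0, minimum C = -47/6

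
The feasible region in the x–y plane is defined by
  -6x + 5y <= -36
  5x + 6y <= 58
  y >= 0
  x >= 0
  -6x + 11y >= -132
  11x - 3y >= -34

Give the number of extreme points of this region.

3

Pairwise boundary intersections that survive every other constraint:
  (506/61, 168/61)
  (6, 0)
  (58/5, 0)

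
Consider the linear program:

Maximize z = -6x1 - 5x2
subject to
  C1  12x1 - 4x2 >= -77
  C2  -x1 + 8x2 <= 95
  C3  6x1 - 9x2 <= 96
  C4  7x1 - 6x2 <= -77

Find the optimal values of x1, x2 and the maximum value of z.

Vertices and z = -6x1 - 5x2:
  (-59/23, 1063/92) → z = -3899/92
  (-7/2, 35/4) → z = -91/4
  (-23/25, 294/25) → z = -1332/25

x1 = -7/2, x2 = 35/4, maximum z = -91/4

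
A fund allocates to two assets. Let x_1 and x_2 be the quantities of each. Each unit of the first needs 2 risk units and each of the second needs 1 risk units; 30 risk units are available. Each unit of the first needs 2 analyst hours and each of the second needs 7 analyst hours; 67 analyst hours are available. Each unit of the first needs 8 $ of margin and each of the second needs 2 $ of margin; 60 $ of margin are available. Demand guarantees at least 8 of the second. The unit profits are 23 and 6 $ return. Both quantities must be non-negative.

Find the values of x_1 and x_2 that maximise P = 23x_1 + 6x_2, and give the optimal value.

x_1 = 11/2, x_2 = 8, maximum P = 349/2

Vertices and P = 23x_1 + 6x_2:
  (0, 67/7) → P = 402/7
  (0, 8) → P = 48
  (11/2, 8) → P = 349/2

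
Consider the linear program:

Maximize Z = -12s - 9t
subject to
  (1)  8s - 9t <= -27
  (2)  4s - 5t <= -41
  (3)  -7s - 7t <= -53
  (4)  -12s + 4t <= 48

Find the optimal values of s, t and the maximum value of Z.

s = -31/28, t = 243/28, maximum Z = -1815/28

The feasible region is unbounded (it extends along (1, 3), (9, 8)), but Z strictly decreases along every unbounded feasible direction, so there is no improving ray and the maximum is attained at a vertex.

At the optimal vertex, -7s - 7t = -53 and -12s + 4t = 48.
Solving simultaneously gives s = -31/28, t = 243/28.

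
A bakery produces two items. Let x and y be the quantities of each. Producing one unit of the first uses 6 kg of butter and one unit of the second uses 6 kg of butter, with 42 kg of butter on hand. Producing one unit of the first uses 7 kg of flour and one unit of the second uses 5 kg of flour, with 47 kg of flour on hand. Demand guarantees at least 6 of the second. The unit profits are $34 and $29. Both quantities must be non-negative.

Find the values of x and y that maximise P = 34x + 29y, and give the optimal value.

Extreme points and P = 34x + 29y:
  (0, 7) → P = 203
  (0, 6) → P = 174
  (1, 6) → P = 208

At the optimal vertex, 6x + 6y = 42 and y = 6.
Solving simultaneously gives x = 1, y = 6.

x = 1, y = 6, maximum P = 208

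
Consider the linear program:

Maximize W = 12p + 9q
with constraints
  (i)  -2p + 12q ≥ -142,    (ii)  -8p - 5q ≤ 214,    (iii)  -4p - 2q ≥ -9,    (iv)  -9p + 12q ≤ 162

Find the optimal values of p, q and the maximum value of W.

Feasible corners and W = 12p + 9q:
  (-929/53, -782/53) → W = -18186/53
  (98/13, -275/26) → W = -123/26
  (-1126/47, -210/47) → W = -15402/47
  (-36/11, 243/22) → W = 1323/22

At the optimal vertex, -4p - 2q = -9 and -9p + 12q = 162.
Solving simultaneously gives p = -36/11, q = 243/22.

p = -36/11, q = 243/22, maximum W = 1323/22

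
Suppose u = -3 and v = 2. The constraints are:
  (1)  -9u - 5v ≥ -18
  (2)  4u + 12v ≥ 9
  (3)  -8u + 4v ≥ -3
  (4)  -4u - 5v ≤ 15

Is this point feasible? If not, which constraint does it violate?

(1): 17 ≥ -18 ✓
(2): 12 ≥ 9 ✓
(3): 32 ≥ -3 ✓
(4): 2 ≤ 15 ✓

feasible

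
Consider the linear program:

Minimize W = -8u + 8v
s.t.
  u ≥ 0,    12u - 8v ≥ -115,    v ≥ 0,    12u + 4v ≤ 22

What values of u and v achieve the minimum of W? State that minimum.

Extreme points and W = -8u + 8v:
  (0, 0) → W = 0
  (0, 11/2) → W = 44
  (11/6, 0) → W = -44/3

u = 11/6, v = 0, minimum W = -44/3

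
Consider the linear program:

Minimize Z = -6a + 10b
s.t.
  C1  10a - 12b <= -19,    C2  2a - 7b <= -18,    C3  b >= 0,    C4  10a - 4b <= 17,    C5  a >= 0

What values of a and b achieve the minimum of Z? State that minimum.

a = 83/46, b = 71/23, minimum Z = 461/23

Extreme points and Z = -6a + 10b:
  (83/46, 71/23) → Z = 461/23
  (7/2, 9/2) → Z = 24
  (0, 18/7) → Z = 180/7
The feasible region is unbounded (it extends along (0, 1), (2, 5)), but Z strictly increases along every unbounded feasible direction, so there is no improving ray and the minimum is attained at a vertex.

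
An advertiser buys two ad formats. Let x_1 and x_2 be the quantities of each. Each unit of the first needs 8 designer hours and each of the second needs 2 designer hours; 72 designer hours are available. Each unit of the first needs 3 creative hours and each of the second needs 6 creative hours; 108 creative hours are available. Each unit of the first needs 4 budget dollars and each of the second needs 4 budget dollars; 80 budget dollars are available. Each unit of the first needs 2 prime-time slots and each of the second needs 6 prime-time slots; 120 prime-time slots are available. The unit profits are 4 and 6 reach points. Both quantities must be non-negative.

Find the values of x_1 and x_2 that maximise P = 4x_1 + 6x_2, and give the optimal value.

The binding constraints are 3x_1 + 6x_2 = 108 and 4x_1 + 4x_2 = 80.
Solving simultaneously gives x_1 = 4, x_2 = 16.

x_1 = 4, x_2 = 16, maximum P = 112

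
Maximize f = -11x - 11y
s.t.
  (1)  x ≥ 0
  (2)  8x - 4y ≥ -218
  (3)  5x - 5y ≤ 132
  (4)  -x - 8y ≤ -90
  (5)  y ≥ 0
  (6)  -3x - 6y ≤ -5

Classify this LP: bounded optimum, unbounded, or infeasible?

Vertices and f = -11x - 11y:
  (0, 109/2) → f = -1199/2
  (0, 45/4) → f = -495/4
  (502/15, 106/15) → f = -6688/15
The feasible region has finitely many vertices and no improving ray; the maximum is -495/4 at (0, 45/4).

bounded optimum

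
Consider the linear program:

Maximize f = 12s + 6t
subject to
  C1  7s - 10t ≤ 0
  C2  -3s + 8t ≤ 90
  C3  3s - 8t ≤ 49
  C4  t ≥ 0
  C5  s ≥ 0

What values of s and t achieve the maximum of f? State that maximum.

The binding constraints are 7s - 10t = 0 and -3s + 8t = 90.
Solving simultaneously gives s = 450/13, t = 315/13.

s = 450/13, t = 315/13, maximum f = 7290/13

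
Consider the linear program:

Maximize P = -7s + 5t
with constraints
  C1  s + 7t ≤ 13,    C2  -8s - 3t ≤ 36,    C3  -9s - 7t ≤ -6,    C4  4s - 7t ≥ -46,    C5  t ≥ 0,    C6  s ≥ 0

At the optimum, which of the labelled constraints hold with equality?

C1 and C6

Extreme points and P = -7s + 5t:
  (13, 0) → P = -91
  (0, 13/7) → P = 65/7
  (2/3, 0) → P = -14/3
  (0, 6/7) → P = 30/7

The maximum is at (0, 13/7). Substituting into each constraint, equality holds for C1 and C6; the remaining constraints have slack.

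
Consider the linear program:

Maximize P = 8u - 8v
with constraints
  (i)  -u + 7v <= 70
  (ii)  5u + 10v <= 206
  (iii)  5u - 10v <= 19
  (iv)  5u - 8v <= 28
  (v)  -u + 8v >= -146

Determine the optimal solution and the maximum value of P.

At the optimal vertex, 5u + 10v = 206 and 5u - 8v = 28.
Solving simultaneously gives u = 964/45, v = 89/9.

u = 964/45, v = 89/9, maximum P = 1384/15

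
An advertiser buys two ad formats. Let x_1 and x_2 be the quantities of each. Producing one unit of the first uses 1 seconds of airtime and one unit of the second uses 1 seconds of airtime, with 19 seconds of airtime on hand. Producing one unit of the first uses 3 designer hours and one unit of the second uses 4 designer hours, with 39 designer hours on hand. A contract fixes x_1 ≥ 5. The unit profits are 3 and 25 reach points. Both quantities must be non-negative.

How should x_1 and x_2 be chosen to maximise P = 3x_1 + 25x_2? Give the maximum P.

Feasible corners and P = 3x_1 + 25x_2:
  (13, 0) → P = 39
  (5, 0) → P = 15
  (5, 6) → P = 165

At the optimal vertex, 3x_1 + 4x_2 = 39 and x_1 = 5.
Solving simultaneously gives x_1 = 5, x_2 = 6.

x_1 = 5, x_2 = 6, maximum P = 165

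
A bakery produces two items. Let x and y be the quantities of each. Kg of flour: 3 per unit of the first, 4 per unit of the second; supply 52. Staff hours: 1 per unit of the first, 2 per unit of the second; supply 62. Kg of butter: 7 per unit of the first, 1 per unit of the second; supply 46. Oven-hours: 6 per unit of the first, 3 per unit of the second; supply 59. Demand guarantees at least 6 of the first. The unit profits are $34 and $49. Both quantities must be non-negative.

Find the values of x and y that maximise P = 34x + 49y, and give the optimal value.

At the optimal vertex, 7x + y = 46 and x = 6.
Solving simultaneously gives x = 6, y = 4.

x = 6, y = 4, maximum P = 400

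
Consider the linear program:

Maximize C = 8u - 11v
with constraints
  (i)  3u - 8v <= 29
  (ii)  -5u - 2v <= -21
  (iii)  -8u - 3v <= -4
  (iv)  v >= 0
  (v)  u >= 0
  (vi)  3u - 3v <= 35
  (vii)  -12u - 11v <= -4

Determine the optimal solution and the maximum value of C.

u = 193/15, v = 6/5, maximum C = 1346/15

Extreme points and C = 8u - 11v:
  (29/3, 0) → C = 232/3
  (193/15, 6/5) → C = 1346/15
  (21/5, 0) → C = 168/5
  (0, 21/2) → C = -231/2
The feasible region is unbounded (it extends along (0, 1), (1, 1)), but C strictly decreases along every unbounded feasible direction, so there is no improving ray and the maximum is attained at a vertex.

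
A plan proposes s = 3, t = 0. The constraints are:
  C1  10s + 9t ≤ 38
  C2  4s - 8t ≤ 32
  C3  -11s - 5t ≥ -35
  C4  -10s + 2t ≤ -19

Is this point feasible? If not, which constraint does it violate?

feasible

C1: 30 ≤ 38 ✓
C2: 12 ≤ 32 ✓
C3: -33 ≥ -35 ✓
C4: -30 ≤ -19 ✓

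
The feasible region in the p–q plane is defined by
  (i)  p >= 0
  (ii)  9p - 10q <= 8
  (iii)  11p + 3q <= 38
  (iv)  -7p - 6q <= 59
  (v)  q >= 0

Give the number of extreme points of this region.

4

The feasible vertices (each the meet of two boundaries and inside every other half-plane) are:
  (0, 38/3)
  (0, 0)
  (404/137, 254/137)
  (8/9, 0)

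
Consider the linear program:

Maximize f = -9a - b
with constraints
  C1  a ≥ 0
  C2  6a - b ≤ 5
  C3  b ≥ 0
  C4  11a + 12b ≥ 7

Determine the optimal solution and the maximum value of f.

a = 0, b = 7/12, maximum f = -7/12

Extreme points and f = -9a - b:
  (0, 7/12) → f = -7/12
  (5/6, 0) → f = -15/2
  (7/11, 0) → f = -63/11
The feasible region is unbounded (it extends along (0, 1), (1, 6)), but f strictly decreases along every unbounded feasible direction, so there is no improving ray and the maximum is attained at a vertex.

At the optimal vertex, a = 0 and 11a + 12b = 7.
Solving simultaneously gives a = 0, b = 7/12.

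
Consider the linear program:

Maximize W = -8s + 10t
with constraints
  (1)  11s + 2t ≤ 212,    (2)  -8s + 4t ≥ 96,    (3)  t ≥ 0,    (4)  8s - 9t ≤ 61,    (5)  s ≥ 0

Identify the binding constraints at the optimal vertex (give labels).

Vertices and W = -8s + 10t:
  (164/15, 688/15) → W = 1856/5
  (0, 106) → W = 1060
  (0, 24) → W = 240

The maximum is at (0, 106). Substituting into each constraint, equality holds for (1) and (5); the remaining constraints have slack.

(1) and (5)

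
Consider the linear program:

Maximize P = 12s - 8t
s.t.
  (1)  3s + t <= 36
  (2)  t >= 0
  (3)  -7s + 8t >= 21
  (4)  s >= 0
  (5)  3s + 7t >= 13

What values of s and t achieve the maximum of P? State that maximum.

Extreme points and P = 12s - 8t:
  (267/31, 315/31) → P = 684/31
  (0, 36) → P = -288
  (0, 21/8) → P = -21

At the optimal vertex, 3s + t = 36 and -7s + 8t = 21.
Solving simultaneously gives s = 267/31, t = 315/31.

s = 267/31, t = 315/31, maximum P = 684/31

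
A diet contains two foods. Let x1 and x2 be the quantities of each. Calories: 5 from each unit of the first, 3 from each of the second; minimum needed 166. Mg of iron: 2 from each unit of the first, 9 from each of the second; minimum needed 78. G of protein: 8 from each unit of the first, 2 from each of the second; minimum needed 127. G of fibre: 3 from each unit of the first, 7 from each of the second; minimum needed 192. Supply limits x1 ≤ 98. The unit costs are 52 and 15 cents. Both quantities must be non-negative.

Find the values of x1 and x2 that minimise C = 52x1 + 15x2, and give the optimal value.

x1 = 7/2, x2 = 99/2, minimum C = 1849/2

Corner points and C = 52x1 + 15x2:
  (0, 127/2) → C = 1905/2
  (64, 0) → C = 3328
  (98, 0) → C = 5096
  (7/2, 99/2) → C = 1849/2
  (293/13, 231/13) → C = 18701/13
The feasible region is unbounded (it extends along (0, 1)), but C strictly increases along every unbounded feasible direction, so there is no improving ray and the minimum is attained at a vertex.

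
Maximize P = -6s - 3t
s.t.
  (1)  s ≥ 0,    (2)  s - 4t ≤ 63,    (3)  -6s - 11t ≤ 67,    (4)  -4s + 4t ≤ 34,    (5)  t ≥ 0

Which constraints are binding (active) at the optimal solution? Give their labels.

(1) and (5)

Corner points and P = -6s - 3t:
  (0, 17/2) → P = -51/2
  (0, 0) → P = 0
  (63, 0) → P = -378
The feasible region is unbounded (it extends along (1, 1), (4, 1)), but P strictly decreases along every unbounded feasible direction, so there is no improving ray and the maximum is attained at a vertex.

The maximum is at (0, 0). Substituting into each constraint, equality holds for (1) and (5); the remaining constraints have slack.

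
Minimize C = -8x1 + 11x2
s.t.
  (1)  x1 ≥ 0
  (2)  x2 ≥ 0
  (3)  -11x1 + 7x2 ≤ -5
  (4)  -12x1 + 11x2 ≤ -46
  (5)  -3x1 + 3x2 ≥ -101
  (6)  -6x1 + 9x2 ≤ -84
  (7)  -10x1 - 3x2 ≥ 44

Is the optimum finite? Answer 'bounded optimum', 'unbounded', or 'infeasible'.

The boundaries x1 = 0 and -3x1 + 3x2 = -101 meet at (0, -101/3), but that point violates x2 ≥ 0. Every candidate vertex is excluded by some other constraint, so the feasible region is empty.

infeasible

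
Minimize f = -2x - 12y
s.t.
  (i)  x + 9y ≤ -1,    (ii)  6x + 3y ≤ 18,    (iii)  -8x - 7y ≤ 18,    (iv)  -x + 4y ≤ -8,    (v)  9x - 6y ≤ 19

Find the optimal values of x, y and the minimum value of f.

x = 14/15, y = -53/30, minimum f = 58/3

Corner points and f = -2x - 12y:
  (-16/39, -82/39) → f = 1016/39
  (25/111, -314/111) → f = 3718/111
  (14/15, -53/30) → f = 58/3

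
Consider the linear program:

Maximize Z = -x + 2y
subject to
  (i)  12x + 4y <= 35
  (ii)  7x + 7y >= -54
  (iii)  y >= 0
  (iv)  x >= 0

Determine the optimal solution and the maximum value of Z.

x = 0, y = 35/4, maximum Z = 35/2

Extreme points and Z = -x + 2y:
  (35/12, 0) → Z = -35/12
  (0, 35/4) → Z = 35/2
  (0, 0) → Z = 0

At the optimal vertex, 12x + 4y = 35 and x = 0.
Solving simultaneously gives x = 0, y = 35/4.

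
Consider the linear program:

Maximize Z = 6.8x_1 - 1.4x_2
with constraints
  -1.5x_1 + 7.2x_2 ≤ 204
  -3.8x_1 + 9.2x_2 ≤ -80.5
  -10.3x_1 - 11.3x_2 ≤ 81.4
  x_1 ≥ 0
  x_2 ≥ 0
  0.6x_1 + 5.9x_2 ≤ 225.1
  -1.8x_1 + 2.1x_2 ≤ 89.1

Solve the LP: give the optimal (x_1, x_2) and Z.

Vertices and Z = 6.8x_1 - 1.4x_2:
  (805/38, 0) → Z = 2737/19
  (254587/2794, 40354/1397) → Z = 4045501/6985
  (2251/6, 0) → Z = 38267/15

At the optimal vertex, x_2 = 0 and 0.6x_1 + 5.9x_2 = 225.1.
Solving simultaneously gives x_1 = 2251/6, x_2 = 0.

x_1 = 2251/6, x_2 = 0, maximum Z = 38267/15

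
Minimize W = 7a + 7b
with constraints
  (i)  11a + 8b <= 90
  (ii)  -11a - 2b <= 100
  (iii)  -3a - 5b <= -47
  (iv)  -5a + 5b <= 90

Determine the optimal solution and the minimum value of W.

Corner points and W = 7a + 7b:
  (74/31, 247/31) → W = 2247/31
  (-54/19, 288/19) → W = 1638/19
  (-43/8, 101/8) → W = 203/4

At the optimal vertex, -3a - 5b = -47 and -5a + 5b = 90.
Solving simultaneously gives a = -43/8, b = 101/8.

a = -43/8, b = 101/8, minimum W = 203/4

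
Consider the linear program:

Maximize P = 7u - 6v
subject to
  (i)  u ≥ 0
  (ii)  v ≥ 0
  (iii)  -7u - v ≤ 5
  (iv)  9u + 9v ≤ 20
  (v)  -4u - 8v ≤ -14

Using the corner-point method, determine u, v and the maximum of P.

u = 17/18, v = 23/18, maximum P = -19/18

Vertices and P = 7u - 6v:
  (0, 20/9) → P = -40/3
  (0, 7/4) → P = -21/2
  (17/18, 23/18) → P = -19/18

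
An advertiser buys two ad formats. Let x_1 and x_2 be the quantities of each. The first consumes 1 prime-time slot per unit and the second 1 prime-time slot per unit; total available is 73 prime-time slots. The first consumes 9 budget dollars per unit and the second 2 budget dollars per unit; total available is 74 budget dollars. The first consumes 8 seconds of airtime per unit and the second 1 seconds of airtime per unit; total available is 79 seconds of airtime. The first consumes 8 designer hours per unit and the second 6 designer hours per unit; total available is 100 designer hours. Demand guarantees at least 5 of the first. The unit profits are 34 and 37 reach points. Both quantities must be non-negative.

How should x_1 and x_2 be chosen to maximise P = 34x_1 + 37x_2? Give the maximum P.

Vertices and P = 34x_1 + 37x_2:
  (74/9, 0) → P = 2516/9
  (5, 0) → P = 170
  (122/19, 154/19) → P = 9846/19
  (5, 10) → P = 540

At the optimal vertex, 8x_1 + 6x_2 = 100 and x_1 = 5.
Solving simultaneously gives x_1 = 5, x_2 = 10.

x_1 = 5, x_2 = 10, maximum P = 540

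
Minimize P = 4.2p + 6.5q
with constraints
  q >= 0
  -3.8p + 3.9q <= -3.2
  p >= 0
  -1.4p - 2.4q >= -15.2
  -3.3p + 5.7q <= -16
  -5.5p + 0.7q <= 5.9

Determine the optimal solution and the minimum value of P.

p = 160/33, q = 0, minimum P = 224/11

The binding constraints are q = 0 and -3.3p + 5.7q = -16.
Solving simultaneously gives p = 160/33, q = 0.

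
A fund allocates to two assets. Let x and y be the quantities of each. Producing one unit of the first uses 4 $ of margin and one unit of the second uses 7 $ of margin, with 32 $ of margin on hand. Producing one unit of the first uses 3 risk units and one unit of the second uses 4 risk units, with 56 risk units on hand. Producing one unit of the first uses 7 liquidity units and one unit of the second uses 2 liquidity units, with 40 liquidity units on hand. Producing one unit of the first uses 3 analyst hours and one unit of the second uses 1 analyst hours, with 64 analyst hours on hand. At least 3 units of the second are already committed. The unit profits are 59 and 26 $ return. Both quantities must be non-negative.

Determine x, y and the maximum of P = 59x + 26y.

x = 11/4, y = 3, maximum P = 961/4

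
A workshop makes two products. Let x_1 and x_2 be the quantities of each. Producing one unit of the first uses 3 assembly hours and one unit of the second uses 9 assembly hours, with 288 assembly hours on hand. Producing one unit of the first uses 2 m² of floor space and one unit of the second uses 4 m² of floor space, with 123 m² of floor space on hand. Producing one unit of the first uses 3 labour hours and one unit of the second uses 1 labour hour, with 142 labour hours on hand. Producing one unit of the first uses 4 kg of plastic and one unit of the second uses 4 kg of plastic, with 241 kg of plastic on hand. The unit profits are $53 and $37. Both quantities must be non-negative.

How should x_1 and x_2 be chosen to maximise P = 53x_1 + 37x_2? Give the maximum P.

x_1 = 89/2, x_2 = 17/2, maximum P = 2673

Corner points and P = 53x_1 + 37x_2:
  (0, 0) → P = 0
  (0, 123/4) → P = 4551/4
  (142/3, 0) → P = 7526/3
  (89/2, 17/2) → P = 2673

The optimum lies where 2x_1 + 4x_2 = 123 and 3x_1 + x_2 = 142.
Solving simultaneously gives x_1 = 89/2, x_2 = 17/2.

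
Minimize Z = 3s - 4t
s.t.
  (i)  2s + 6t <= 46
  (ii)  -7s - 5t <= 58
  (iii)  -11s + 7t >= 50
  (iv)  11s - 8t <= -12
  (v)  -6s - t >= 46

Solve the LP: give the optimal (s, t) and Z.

Vertices and Z = 3s - 4t:
  (-289/16, 219/16) → Z = -1743/16
  (-161/17, 184/17) → Z = -1219/17
  (-172/23, -26/23) → Z = -412/23

The binding constraints are 2s + 6t = 46 and -7s - 5t = 58.
Solving simultaneously gives s = -289/16, t = 219/16.

s = -289/16, t = 219/16, minimum Z = -1743/16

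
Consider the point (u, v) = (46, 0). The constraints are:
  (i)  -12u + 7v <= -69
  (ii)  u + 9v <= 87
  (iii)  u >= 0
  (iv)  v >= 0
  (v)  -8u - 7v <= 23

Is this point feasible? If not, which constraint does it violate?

feasible

(i): -552 ≤ -69 ✓
(ii): 46 ≤ 87 ✓
(iii): 46 ≥ 0 ✓
(iv): 0 ≥ 0 ✓
(v): -368 ≤ 23 ✓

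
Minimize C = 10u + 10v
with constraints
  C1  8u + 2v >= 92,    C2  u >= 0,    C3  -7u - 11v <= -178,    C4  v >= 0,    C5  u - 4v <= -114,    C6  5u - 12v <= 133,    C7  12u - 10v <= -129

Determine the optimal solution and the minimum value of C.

u = 70/17, v = 502/17, minimum C = 5720/17

Extreme points and C = 10u + 10v:
  (0, 46) → C = 460
  (70/17, 502/17) → C = 5720/17
  (312/19, 1239/38) → C = 9315/19
The feasible region is unbounded (it extends along (0, 1), (5, 6)), but C strictly increases along every unbounded feasible direction, so there is no improving ray and the minimum is attained at a vertex.

The optimum lies where 8u + 2v = 92 and u - 4v = -114.
Solving simultaneously gives u = 70/17, v = 502/17.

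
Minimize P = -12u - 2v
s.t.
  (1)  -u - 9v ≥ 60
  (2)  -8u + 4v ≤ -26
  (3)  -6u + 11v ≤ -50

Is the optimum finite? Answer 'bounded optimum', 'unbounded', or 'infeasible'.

unbounded

From the feasible point (-3/38, -253/38), moving in the direction (9, -1) keeps every constraint satisfied while P decreases without bound.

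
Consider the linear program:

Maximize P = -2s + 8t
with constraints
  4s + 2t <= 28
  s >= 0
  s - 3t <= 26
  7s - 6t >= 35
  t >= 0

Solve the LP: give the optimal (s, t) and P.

s = 119/19, t = 28/19, maximum P = -14/19

Corner points and P = -2s + 8t:
  (119/19, 28/19) → P = -14/19
  (7, 0) → P = -14
  (5, 0) → P = -10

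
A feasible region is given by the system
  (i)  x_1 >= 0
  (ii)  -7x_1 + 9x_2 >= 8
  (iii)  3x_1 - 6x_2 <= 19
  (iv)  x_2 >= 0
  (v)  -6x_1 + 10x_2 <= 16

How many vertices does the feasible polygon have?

3

Intersecting each pair of boundary lines and keeping only the points that satisfy every inequality leaves:
  (0, 8/9)
  (0, 8/5)
  (4, 4)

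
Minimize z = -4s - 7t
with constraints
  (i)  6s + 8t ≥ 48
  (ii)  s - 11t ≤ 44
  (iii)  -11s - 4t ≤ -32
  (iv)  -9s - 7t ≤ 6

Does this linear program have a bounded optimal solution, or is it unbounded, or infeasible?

From the feasible point (440/37, -108/37), moving in the direction (11, 1) keeps every constraint satisfied while z decreases without bound.

unbounded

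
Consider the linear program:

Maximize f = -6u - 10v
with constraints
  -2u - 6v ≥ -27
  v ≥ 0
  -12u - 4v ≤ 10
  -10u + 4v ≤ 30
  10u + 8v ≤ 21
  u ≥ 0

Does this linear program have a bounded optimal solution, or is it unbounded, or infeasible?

bounded optimum

Feasible corners and f = -6u - 10v:
  (21/10, 0) → f = -63/5
  (0, 0) → f = 0
  (0, 21/8) → f = -105/4
The feasible region has finitely many vertices and no improving ray; the maximum is 0 at (0, 0).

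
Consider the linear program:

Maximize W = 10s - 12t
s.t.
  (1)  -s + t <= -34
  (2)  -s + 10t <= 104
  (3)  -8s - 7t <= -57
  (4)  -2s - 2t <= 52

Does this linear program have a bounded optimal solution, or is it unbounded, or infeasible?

unbounded

From the feasible point (148/3, 46/3), moving in the direction (2, -2) keeps every constraint satisfied while W increases without bound.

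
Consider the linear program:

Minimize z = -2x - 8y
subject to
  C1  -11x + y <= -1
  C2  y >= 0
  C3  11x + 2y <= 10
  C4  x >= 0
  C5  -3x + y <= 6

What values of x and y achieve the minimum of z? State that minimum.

Vertices and z = -2x - 8y:
  (1/11, 0) → z = -2/11
  (4/11, 3) → z = -272/11
  (10/11, 0) → z = -20/11

x = 4/11, y = 3, minimum z = -272/11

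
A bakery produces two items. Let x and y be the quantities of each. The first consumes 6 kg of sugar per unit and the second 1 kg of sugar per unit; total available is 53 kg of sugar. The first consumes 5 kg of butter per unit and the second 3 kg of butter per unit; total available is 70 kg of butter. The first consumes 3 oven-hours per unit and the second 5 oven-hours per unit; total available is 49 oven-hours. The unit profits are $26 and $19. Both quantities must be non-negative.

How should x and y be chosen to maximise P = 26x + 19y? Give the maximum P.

x = 8, y = 5, maximum P = 303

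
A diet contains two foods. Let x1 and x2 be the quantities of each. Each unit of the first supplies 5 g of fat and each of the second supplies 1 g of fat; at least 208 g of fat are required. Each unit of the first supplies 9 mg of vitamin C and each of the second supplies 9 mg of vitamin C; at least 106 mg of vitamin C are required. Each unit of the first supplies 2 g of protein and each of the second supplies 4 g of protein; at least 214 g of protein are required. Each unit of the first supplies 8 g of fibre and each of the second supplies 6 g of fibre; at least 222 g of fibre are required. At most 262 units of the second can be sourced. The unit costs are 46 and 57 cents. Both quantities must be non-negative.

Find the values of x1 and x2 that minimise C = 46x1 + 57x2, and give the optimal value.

Feasible corners and C = 46x1 + 57x2:
  (0, 208) → C = 11856
  (0, 262) → C = 14934
  (107, 0) → C = 4922
  (103/3, 109/3) → C = 10951/3
The feasible region is unbounded (it extends along (1, 0)), but C strictly increases along every unbounded feasible direction, so there is no improving ray and the minimum is attained at a vertex.

x1 = 103/3, x2 = 109/3, minimum C = 10951/3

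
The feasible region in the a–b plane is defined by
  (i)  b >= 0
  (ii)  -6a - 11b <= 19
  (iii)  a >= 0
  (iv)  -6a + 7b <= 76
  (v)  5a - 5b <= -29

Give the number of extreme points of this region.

The feasible vertices (each the meet of two boundaries and inside every other half-plane) are:
  (0, 76/7)
  (0, 29/5)
  (177/5, 206/5)

3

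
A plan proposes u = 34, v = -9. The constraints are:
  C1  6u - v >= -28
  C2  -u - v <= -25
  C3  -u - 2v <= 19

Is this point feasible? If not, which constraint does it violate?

C1: 213 ≥ -28 ✓
C2: -25 ≤ -25 ✓
C3: -16 ≤ 19 ✓

feasible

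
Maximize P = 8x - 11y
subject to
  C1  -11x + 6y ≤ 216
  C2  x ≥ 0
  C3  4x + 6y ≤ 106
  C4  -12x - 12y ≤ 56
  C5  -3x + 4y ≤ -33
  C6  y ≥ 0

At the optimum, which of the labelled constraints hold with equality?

C3 and C6

Vertices and P = 8x - 11y:
  (311/17, 93/17) → P = 1465/17
  (53/2, 0) → P = 212
  (11, 0) → P = 88

The maximum is at (53/2, 0). Substituting into each constraint, equality holds for C3 and C6; the remaining constraints have slack.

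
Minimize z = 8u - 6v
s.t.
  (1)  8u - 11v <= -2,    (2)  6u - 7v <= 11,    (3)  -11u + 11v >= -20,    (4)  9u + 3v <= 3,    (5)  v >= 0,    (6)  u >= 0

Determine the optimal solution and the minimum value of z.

u = 0, v = 1, minimum z = -6

Feasible corners and z = 8u - 6v:
  (9/41, 14/41) → z = -12/41
  (0, 2/11) → z = -12/11
  (0, 1) → z = -6

At the optimal vertex, 9u + 3v = 3 and u = 0.
Solving simultaneously gives u = 0, v = 1.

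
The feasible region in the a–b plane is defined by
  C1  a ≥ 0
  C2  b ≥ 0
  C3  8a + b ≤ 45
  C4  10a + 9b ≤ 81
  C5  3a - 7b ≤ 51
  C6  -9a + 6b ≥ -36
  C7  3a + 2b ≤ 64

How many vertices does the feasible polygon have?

5

The feasible vertices (each the meet of two boundaries and inside every other half-plane) are:
  (0, 0)
  (0, 9)
  (4, 0)
  (162/31, 99/31)
  (102/19, 39/19)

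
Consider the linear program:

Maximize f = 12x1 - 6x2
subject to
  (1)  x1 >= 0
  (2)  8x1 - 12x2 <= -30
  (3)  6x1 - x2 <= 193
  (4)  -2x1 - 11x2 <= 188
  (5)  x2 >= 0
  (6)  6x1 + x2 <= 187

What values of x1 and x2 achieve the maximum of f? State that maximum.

Feasible corners and f = 12x1 - 6x2:
  (0, 5/2) → f = -15
  (0, 187) → f = -1122
  (1107/40, 419/20) → f = 1032/5

At the optimal vertex, 8x1 - 12x2 = -30 and 6x1 + x2 = 187.
Solving simultaneously gives x1 = 1107/40, x2 = 419/20.

x1 = 1107/40, x2 = 419/20, maximum f = 1032/5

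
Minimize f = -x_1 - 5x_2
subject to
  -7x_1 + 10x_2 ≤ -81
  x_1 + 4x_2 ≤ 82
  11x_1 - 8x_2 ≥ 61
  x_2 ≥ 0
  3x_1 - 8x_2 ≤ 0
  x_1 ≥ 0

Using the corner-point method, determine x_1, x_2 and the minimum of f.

x_1 = 572/19, x_2 = 493/38, minimum f = -3609/38

Corner points and f = -x_1 - 5x_2:
  (572/19, 493/38) → f = -3609/38
  (324/13, 243/26) → f = -1863/26
  (164/5, 123/10) → f = -943/10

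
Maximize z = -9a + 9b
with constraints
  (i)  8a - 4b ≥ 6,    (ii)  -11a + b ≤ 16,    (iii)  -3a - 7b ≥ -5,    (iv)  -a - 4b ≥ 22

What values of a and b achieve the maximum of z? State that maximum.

Feasible corners and z = -9a + 9b:
  (-35/18, -97/18) → z = -31
  (-16/9, -91/18) → z = -59/2
  (174/5, -71/5) → z = -441
The feasible region is unbounded (it extends along (-1, -11), (7, -3)), but z strictly decreases along every unbounded feasible direction, so there is no improving ray and the maximum is attained at a vertex.

a = -16/9, b = -91/18, maximum z = -59/2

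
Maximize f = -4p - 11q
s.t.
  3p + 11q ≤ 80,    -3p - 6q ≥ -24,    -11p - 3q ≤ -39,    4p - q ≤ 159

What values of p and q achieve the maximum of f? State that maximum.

Vertices and f = -4p - 11q:
  (54/19, 49/19) → f = -755/19
  (326/9, -127/9) → f = 31/3
  (516/23, -1593/23) → f = 15459/23

At the optimal vertex, -11p - 3q = -39 and 4p - q = 159.
Solving simultaneously gives p = 516/23, q = -1593/23.

p = 516/23, q = -1593/23, maximum f = 15459/23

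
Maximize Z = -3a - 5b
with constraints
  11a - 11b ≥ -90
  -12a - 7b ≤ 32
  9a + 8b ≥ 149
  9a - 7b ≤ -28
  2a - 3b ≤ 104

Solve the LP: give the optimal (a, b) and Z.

Feasible corners and Z = -3a - 5b:
  (919/187, 2449/187) → Z = -15002/187
  (161/11, 251/11) → Z = -158
  (91/15, 59/5) → Z = -386/5

The optimum lies where 9a + 8b = 149 and 9a - 7b = -28.
Solving simultaneously gives a = 91/15, b = 59/5.

a = 91/15, b = 59/5, maximum Z = -386/5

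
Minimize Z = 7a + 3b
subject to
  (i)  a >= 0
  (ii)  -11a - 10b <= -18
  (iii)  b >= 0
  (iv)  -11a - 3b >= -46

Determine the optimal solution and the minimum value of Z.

Vertices and Z = 7a + 3b:
  (0, 9/5) → Z = 27/5
  (0, 46/3) → Z = 46
  (18/11, 0) → Z = 126/11
  (46/11, 0) → Z = 322/11

a = 0, b = 9/5, minimum Z = 27/5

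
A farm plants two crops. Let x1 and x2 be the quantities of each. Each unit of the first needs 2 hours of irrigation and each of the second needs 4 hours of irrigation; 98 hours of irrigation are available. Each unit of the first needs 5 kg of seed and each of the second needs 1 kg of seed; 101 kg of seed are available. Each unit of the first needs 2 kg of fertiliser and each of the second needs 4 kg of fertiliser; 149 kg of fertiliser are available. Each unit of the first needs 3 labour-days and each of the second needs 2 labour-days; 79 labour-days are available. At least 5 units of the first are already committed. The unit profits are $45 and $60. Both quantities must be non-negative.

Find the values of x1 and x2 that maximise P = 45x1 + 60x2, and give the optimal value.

Corner points and P = 45x1 + 60x2:
  (101/5, 0) → P = 909
  (5, 0) → P = 225
  (15, 17) → P = 1695
  (5, 22) → P = 1545
  (123/7, 92/7) → P = 11055/7

The binding constraints are 2x1 + 4x2 = 98 and 3x1 + 2x2 = 79.
Solving simultaneously gives x1 = 15, x2 = 17.

x1 = 15, x2 = 17, maximum P = 1695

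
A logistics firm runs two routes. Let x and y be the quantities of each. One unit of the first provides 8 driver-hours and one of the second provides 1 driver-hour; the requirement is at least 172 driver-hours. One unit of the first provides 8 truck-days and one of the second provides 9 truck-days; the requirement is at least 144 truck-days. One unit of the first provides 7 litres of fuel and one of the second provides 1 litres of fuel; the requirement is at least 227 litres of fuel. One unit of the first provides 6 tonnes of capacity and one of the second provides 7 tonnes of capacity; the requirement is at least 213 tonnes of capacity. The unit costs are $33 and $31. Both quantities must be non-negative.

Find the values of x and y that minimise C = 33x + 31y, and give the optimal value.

Extreme points and C = 33x + 31y:
  (0, 227) → C = 7037
  (71/2, 0) → C = 2343/2
  (32, 3) → C = 1149
The feasible region is unbounded (it extends along (0, 1), (1, 0)), but C strictly increases along every unbounded feasible direction, so there is no improving ray and the minimum is attained at a vertex.

x = 32, y = 3, minimum C = 1149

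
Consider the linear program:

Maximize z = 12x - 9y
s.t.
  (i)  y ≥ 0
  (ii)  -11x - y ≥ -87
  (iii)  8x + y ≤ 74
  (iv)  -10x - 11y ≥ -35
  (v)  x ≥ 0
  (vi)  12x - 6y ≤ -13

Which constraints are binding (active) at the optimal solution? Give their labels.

(v) and (vi)

Corner points and z = 12x - 9y:
  (0, 35/11) → z = -315/11
  (67/192, 275/96) → z = -691/32
  (0, 13/6) → z = -39/2

The maximum is at (0, 13/6). Substituting into each constraint, equality holds for (v) and (vi); the remaining constraints have slack.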